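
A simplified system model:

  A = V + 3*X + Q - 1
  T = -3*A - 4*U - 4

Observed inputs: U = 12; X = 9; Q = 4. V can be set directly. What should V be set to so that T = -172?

V = 10

Substituting into the A equation gives A = V + 30.
T becomes -3*V - 142.
Solve -3*V - 142 = -172: V = (-172 + 142) / -3 = 10.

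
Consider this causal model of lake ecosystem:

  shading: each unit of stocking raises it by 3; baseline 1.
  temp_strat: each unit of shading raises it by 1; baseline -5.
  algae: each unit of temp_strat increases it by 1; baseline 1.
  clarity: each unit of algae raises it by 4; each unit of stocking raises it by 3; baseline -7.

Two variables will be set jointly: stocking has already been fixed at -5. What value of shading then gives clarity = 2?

shading = 10

With stocking held at -5:
Intervening on shading fixes its value directly, overriding its dependence on stocking.
Substituting into the algae equation gives algae = shading - 4.
This gives clarity = 4*shading - 38.
Solve 4*shading - 38 = 2: shading = (2 + 38) / 4 = 10.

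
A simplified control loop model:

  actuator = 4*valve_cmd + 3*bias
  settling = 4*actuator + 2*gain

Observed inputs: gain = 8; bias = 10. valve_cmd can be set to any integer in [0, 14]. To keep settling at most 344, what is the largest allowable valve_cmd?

Substituting into the actuator equation gives actuator = 4*valve_cmd + 30.
Substituting into the settling equation gives settling = 16*valve_cmd + 136.
Require 16*valve_cmd + 136 ≤ 344, so valve_cmd ≤ 13.
The largest integer in [0, 14] satisfying this is 13.

valve_cmd = 13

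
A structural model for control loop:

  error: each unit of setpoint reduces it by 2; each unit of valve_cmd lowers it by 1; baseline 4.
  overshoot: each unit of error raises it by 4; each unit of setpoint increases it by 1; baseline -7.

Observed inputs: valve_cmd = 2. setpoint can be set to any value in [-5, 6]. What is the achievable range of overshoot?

-41 to 36

Substituting into the error equation gives error = -2*setpoint + 2.
Substituting into the overshoot equation gives overshoot = -7*setpoint + 1.
Linear in setpoint, so extremes are at the endpoints: setpoint = -5 gives overshoot = 36; setpoint = 6 gives overshoot = -41.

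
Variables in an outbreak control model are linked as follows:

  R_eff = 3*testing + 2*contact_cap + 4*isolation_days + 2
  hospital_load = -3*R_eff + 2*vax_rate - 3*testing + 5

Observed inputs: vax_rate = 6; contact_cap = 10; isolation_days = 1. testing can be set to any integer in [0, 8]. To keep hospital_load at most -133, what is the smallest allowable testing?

Substituting into the R_eff equation gives R_eff = 3*testing + 26.
Substituting into the hospital_load equation gives hospital_load = -12*testing - 61.
Require -12*testing - 61 ≤ -133, so testing ≥ 6.
The smallest integer in [0, 8] satisfying this is 6.

testing = 6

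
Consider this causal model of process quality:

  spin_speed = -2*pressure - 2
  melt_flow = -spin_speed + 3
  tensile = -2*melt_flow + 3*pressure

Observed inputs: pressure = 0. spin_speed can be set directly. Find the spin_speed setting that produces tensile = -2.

Intervening on spin_speed fixes its value directly, overriding its dependence on pressure.
Substituting into the tensile equation gives tensile = 2*spin_speed - 6.
Solve 2*spin_speed - 6 = -2: spin_speed = (-2 + 6) / 2 = 2.

spin_speed = 2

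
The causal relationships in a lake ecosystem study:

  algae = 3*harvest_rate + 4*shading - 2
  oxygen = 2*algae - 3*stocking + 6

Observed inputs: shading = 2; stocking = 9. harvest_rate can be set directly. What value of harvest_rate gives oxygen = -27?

Substituting into the algae equation gives algae = 3*harvest_rate + 6.
Substituting into the oxygen equation gives oxygen = 6*harvest_rate - 9.
Solve 6*harvest_rate - 9 = -27: harvest_rate = (-27 + 9) / 6 = -3.

harvest_rate = -3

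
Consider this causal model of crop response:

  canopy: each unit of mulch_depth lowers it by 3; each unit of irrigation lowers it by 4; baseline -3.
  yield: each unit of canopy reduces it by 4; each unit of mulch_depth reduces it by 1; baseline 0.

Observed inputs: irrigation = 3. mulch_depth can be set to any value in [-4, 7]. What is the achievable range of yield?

16 to 137

Substituting into the canopy equation gives canopy = -3*mulch_depth - 15.
Substituting into the yield equation gives yield = 11*mulch_depth + 60.
Linear in mulch_depth, so extremes are at the endpoints: mulch_depth = -4 gives yield = 16; mulch_depth = 7 gives yield = 137.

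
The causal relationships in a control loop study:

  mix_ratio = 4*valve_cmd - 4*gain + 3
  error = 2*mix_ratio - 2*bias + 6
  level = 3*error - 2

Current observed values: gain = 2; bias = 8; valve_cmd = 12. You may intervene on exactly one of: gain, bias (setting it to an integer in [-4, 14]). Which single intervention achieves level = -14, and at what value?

set gain = 12

Intervening on gain: with other inputs at their observed values, level = -24*gain + 274. Solving for -14 gives gain = 12, within [-4, 14].
Intervening on bias: level = -6*bias + 274. Reaching -14 requires bias = 48, outside [-4, 14].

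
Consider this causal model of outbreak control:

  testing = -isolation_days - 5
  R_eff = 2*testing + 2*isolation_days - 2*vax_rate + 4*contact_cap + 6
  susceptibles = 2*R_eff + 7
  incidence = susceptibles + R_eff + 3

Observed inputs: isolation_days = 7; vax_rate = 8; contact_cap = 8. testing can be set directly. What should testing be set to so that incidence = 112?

Intervening on testing fixes its value directly, overriding its dependence on isolation_days.
Substituting into the R_eff equation gives R_eff = 2*testing + 36.
susceptibles becomes 4*testing + 79.
Substituting into the incidence equation gives incidence = 6*testing + 118.
Solve 6*testing + 118 = 112: testing = (112 - 118) / 6 = -1.

testing = -1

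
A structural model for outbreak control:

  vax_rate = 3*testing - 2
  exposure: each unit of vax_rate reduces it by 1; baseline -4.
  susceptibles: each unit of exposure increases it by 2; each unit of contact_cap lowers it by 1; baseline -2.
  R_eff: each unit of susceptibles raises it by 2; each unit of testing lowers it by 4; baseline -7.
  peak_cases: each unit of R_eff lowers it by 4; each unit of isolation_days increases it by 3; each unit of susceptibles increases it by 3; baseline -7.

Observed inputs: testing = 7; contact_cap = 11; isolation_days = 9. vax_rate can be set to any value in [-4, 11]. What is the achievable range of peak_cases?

225 to 375

Intervening on vax_rate fixes its value directly, overriding its dependence on testing.
Substituting into the susceptibles equation gives susceptibles = -2*vax_rate - 21.
So R_eff = -4*vax_rate - 77.
Substituting into the peak_cases equation gives peak_cases = 10*vax_rate + 265.
Linear in vax_rate, so extremes are at the endpoints: vax_rate = -4 gives peak_cases = 225; vax_rate = 11 gives peak_cases = 375.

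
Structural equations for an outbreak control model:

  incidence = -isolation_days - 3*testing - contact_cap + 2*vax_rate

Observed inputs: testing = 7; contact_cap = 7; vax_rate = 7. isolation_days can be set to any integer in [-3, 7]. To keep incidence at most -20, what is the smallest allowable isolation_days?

Substituting into the incidence equation gives incidence = -isolation_days - 14.
Require -isolation_days - 14 ≤ -20, so isolation_days ≥ 6.
The smallest integer in [-3, 7] satisfying this is 6.

isolation_days = 6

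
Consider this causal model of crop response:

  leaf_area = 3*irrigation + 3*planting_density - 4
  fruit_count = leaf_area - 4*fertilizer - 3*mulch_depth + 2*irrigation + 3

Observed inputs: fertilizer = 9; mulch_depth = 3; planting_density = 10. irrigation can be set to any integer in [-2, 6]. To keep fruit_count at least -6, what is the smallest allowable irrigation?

irrigation = 2

Substituting into the leaf_area equation gives leaf_area = 3*irrigation + 26.
So fruit_count = 5*irrigation - 16.
Require 5*irrigation - 16 ≥ -6, so irrigation ≥ 2.
The smallest integer in [-2, 6] satisfying this is 2.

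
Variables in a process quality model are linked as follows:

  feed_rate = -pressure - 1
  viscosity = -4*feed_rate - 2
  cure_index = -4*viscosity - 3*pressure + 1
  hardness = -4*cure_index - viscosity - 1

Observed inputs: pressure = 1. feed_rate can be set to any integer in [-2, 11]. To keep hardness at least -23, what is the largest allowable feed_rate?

Intervening on feed_rate fixes its value directly, overriding its dependence on pressure.
Substituting into the cure_index equation gives cure_index = 16*feed_rate + 6.
So hardness = -60*feed_rate - 23.
Require -60*feed_rate - 23 ≥ -23, so feed_rate ≤ 0.
The largest integer in [-2, 11] satisfying this is 0.

feed_rate = 0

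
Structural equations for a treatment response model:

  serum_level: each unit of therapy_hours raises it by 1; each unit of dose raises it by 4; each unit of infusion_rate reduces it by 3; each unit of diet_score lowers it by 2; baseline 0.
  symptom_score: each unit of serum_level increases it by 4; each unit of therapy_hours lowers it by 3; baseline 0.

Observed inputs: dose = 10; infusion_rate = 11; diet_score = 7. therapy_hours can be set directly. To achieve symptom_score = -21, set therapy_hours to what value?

therapy_hours = 7

Substituting into the serum_level equation gives serum_level = therapy_hours - 7.
Substituting into the symptom_score equation gives symptom_score = therapy_hours - 28.
Solve therapy_hours - 28 = -21: therapy_hours = (-21 + 28) / 1 = 7.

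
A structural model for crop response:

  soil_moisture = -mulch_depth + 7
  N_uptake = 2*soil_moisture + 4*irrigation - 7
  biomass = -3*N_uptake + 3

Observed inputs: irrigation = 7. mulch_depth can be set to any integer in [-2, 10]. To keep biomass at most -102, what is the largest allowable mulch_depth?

mulch_depth = 0

Substituting into the N_uptake equation gives N_uptake = -2*mulch_depth + 35.
So biomass = 6*mulch_depth - 102.
Require 6*mulch_depth - 102 ≤ -102, so mulch_depth ≤ 0.
The largest integer in [-2, 10] satisfying this is 0.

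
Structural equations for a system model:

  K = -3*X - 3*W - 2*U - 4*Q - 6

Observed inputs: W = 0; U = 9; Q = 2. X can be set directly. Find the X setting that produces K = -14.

X = -6

Substituting into the K equation gives K = -3*X - 32.
Solve -3*X - 32 = -14: X = (-14 + 32) / -3 = -6.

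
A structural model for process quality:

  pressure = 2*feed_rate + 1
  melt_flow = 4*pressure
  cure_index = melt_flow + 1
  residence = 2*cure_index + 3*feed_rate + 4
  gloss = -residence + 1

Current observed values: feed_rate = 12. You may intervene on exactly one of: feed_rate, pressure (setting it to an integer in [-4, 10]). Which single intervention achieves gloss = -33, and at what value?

set pressure = -1

Intervening on feed_rate: gloss = -19*feed_rate - 13. Reaching -33 requires feed_rate = 20/19, not an integer.
Intervening on pressure: with other inputs at their observed values, gloss = -8*pressure - 41. Solving for -33 gives pressure = -1, within [-4, 10].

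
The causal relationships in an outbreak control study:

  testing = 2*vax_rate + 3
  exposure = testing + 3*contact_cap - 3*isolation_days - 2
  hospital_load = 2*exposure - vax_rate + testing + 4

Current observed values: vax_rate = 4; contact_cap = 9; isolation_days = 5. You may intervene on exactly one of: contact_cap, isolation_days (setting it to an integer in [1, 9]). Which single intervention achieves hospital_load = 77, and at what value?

set isolation_days = 1

Intervening on contact_cap: hospital_load = 6*contact_cap - 1. Reaching 77 requires contact_cap = 13, outside [1, 9].
Intervening on isolation_days: with other inputs at their observed values, hospital_load = -6*isolation_days + 83. Solving for 77 gives isolation_days = 1, within [1, 9].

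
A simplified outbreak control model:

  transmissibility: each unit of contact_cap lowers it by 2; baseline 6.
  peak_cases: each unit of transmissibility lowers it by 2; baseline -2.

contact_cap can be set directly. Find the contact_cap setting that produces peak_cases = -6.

contact_cap = 2

Substituting into the peak_cases equation gives peak_cases = 4*contact_cap - 14.
Solve 4*contact_cap - 14 = -6: contact_cap = (-6 + 14) / 4 = 2.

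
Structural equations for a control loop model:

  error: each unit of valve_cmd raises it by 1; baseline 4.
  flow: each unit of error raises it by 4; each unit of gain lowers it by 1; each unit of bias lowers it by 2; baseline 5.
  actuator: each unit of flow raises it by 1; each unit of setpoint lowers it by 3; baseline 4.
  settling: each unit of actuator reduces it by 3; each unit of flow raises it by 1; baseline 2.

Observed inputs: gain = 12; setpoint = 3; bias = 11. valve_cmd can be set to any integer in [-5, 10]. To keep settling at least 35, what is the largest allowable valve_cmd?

Substituting into the flow equation gives flow = 4*valve_cmd - 13.
This gives actuator = 4*valve_cmd - 18.
This gives settling = -8*valve_cmd + 43.
Require -8*valve_cmd + 43 ≥ 35, so valve_cmd ≤ 1.
The largest integer in [-5, 10] satisfying this is 1.

valve_cmd = 1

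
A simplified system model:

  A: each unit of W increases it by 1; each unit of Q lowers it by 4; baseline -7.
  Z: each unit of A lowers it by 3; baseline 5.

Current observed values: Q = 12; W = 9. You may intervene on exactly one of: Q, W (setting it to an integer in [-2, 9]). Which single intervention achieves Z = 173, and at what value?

Intervening on Q: Z = 12*Q - 1. Reaching 173 requires Q = 29/2, not an integer.
Intervening on W: with other inputs at their observed values, Z = -3*W + 170. Solving for 173 gives W = -1, within [-2, 9].

set W = -1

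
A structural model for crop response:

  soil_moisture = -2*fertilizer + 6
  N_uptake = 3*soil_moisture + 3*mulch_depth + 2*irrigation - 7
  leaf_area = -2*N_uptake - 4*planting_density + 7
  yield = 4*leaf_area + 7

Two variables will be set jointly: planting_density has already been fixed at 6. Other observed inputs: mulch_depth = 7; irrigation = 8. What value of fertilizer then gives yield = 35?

With planting_density held at 6:
Substituting into the N_uptake equation gives N_uptake = -6*fertilizer + 48.
This gives leaf_area = 12*fertilizer - 113.
Substituting into the yield equation gives yield = 48*fertilizer - 445.
Solve 48*fertilizer - 445 = 35: fertilizer = (35 + 445) / 48 = 10.

fertilizer = 10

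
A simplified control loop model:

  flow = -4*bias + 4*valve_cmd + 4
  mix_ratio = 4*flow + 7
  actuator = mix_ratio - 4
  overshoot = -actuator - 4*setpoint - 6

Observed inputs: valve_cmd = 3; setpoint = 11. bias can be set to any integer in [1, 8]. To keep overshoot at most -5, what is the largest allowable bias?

Substituting into the flow equation gives flow = -4*bias + 16.
This gives mix_ratio = -16*bias + 71.
actuator becomes -16*bias + 67.
Substituting into the overshoot equation gives overshoot = 16*bias - 117.
Require 16*bias - 117 ≤ -5, so bias ≤ 7.
The largest integer in [1, 8] satisfying this is 7.

bias = 7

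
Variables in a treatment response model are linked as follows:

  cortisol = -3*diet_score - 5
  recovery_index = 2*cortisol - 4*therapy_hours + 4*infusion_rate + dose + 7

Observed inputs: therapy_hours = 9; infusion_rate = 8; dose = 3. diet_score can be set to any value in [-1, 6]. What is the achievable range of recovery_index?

-40 to 2

Substituting into the recovery_index equation gives recovery_index = -6*diet_score - 4.
Linear in diet_score, so extremes are at the endpoints: diet_score = -1 gives recovery_index = 2; diet_score = 6 gives recovery_index = -40.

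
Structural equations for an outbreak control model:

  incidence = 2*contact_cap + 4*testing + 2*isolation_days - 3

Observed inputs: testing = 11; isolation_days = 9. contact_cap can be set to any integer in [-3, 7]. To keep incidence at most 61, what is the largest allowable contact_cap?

Substituting into the incidence equation gives incidence = 2*contact_cap + 59.
Require 2*contact_cap + 59 ≤ 61, so contact_cap ≤ 1.
The largest integer in [-3, 7] satisfying this is 1.

contact_cap = 1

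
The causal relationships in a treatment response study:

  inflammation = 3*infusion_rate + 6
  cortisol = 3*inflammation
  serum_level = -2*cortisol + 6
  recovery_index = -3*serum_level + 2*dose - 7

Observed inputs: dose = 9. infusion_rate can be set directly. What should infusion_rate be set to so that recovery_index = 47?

Substituting into the cortisol equation gives cortisol = 9*infusion_rate + 18.
serum_level becomes -18*infusion_rate - 30.
Substituting into the recovery_index equation gives recovery_index = 54*infusion_rate + 101.
Solve 54*infusion_rate + 101 = 47: infusion_rate = (47 - 101) / 54 = -1.

infusion_rate = -1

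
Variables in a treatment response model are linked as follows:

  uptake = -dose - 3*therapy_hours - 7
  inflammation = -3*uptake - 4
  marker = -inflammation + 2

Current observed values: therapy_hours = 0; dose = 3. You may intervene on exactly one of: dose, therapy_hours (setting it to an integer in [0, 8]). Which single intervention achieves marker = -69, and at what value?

Intervening on dose: marker = -3*dose - 15. Reaching -69 requires dose = 18, outside [0, 8].
Intervening on therapy_hours: with other inputs at their observed values, marker = -9*therapy_hours - 24. Solving for -69 gives therapy_hours = 5, within [0, 8].

set therapy_hours = 5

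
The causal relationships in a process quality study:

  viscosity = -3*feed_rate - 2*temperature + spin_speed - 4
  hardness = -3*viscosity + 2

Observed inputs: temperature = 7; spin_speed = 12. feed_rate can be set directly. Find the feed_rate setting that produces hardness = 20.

Substituting into the viscosity equation gives viscosity = -3*feed_rate - 6.
This gives hardness = 9*feed_rate + 20.
Solve 9*feed_rate + 20 = 20: feed_rate = (20 - 20) / 9 = 0.

feed_rate = 0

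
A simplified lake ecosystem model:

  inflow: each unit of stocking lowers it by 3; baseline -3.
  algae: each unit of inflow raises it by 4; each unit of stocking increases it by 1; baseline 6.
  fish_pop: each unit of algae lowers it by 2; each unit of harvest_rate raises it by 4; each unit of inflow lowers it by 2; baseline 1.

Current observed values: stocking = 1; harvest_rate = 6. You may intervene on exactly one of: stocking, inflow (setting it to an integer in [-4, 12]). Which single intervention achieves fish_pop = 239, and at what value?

Intervening on stocking: with other inputs at their observed values, fish_pop = 28*stocking + 43. Solving for 239 gives stocking = 7, within [-4, 12].
Intervening on inflow: fish_pop = -10*inflow + 11. Reaching 239 requires inflow = -114/5, not an integer.

set stocking = 7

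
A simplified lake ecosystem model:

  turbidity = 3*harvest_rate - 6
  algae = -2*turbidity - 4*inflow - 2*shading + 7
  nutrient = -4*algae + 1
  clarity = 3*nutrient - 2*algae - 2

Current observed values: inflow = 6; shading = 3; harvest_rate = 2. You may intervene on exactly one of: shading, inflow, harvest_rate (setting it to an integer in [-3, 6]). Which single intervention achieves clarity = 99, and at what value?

Intervening on shading: clarity = 28*shading + 239. Reaching 99 requires shading = -5, outside [-3, 6].
Intervening on inflow: with other inputs at their observed values, clarity = 56*inflow - 13. Solving for 99 gives inflow = 2, within [-3, 6].
Intervening on harvest_rate: clarity = 84*harvest_rate + 155. Reaching 99 requires harvest_rate = -2/3, not an integer.

set inflow = 2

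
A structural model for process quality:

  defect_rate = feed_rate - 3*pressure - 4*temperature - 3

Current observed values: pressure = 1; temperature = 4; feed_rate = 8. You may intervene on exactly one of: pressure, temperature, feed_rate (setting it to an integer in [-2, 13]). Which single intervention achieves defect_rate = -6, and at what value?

Intervening on pressure: defect_rate = -3*pressure - 11. Reaching -6 requires pressure = -5/3, not an integer.
Intervening on temperature: with other inputs at their observed values, defect_rate = -4*temperature + 2. Solving for -6 gives temperature = 2, within [-2, 13].
Intervening on feed_rate: defect_rate = feed_rate - 22. Reaching -6 requires feed_rate = 16, outside [-2, 13].

set temperature = 2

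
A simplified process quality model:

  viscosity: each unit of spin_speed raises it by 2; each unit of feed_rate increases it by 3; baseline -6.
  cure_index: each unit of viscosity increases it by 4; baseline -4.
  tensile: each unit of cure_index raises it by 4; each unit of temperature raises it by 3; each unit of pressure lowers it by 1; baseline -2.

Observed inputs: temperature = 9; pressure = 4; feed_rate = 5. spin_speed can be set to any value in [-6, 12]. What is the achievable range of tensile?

Substituting into the viscosity equation gives viscosity = 2*spin_speed + 9.
Substituting into the cure_index equation gives cure_index = 8*spin_speed + 32.
This gives tensile = 32*spin_speed + 149.
Linear in spin_speed, so extremes are at the endpoints: spin_speed = -6 gives tensile = -43; spin_speed = 12 gives tensile = 533.

-43 to 533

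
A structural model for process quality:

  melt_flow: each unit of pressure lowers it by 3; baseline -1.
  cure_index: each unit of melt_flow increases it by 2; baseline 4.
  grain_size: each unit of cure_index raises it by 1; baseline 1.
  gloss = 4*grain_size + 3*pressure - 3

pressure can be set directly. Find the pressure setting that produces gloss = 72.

Substituting into the cure_index equation gives cure_index = -6*pressure + 2.
grain_size becomes -6*pressure + 3.
Substituting into the gloss equation gives gloss = -21*pressure + 9.
Solve -21*pressure + 9 = 72: pressure = (72 - 9) / -21 = -3.

pressure = -3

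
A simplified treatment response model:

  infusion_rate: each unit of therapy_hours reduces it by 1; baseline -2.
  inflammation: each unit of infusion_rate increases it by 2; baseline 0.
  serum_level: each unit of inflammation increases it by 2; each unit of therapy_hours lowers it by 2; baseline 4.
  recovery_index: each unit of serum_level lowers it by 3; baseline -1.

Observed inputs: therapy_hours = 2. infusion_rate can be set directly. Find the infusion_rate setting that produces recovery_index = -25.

Intervening on infusion_rate fixes its value directly, overriding its dependence on therapy_hours.
Substituting into the serum_level equation gives serum_level = 4*infusion_rate.
So recovery_index = -12*infusion_rate - 1.
Solve -12*infusion_rate - 1 = -25: infusion_rate = (-25 + 1) / -12 = 2.

infusion_rate = 2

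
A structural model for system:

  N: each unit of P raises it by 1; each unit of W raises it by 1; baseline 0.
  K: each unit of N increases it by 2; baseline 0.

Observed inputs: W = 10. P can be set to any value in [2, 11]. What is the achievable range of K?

24 to 42

Substituting into the N equation gives N = P + 10.
Substituting into the K equation gives K = 2*P + 20.
Linear in P, so extremes are at the endpoints: P = 2 gives K = 24; P = 11 gives K = 42.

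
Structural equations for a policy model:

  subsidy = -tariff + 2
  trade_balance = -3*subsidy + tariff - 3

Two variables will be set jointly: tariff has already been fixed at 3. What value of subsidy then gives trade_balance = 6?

subsidy = -2

With tariff held at 3:
Intervening on subsidy fixes its value directly, overriding its dependence on tariff.
Substituting into the trade_balance equation gives trade_balance = -3*subsidy.
Solve -3*subsidy = 6: subsidy = 6 / -3 = -2.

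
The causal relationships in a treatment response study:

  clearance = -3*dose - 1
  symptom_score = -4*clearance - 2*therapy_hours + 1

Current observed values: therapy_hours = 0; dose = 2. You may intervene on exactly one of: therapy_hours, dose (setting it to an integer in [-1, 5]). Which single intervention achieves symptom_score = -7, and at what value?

set dose = -1

Intervening on therapy_hours: symptom_score = -2*therapy_hours + 29. Reaching -7 requires therapy_hours = 18, outside [-1, 5].
Intervening on dose: with other inputs at their observed values, symptom_score = 12*dose + 5. Solving for -7 gives dose = -1, within [-1, 5].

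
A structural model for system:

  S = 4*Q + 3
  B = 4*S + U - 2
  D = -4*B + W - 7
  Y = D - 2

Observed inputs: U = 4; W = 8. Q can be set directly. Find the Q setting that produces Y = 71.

Q = -2

Substituting into the B equation gives B = 16*Q + 14.
Substituting into the D equation gives D = -64*Q - 55.
Substituting into the Y equation gives Y = -64*Q - 57.
Solve -64*Q - 57 = 71: Q = (71 + 57) / -64 = -2.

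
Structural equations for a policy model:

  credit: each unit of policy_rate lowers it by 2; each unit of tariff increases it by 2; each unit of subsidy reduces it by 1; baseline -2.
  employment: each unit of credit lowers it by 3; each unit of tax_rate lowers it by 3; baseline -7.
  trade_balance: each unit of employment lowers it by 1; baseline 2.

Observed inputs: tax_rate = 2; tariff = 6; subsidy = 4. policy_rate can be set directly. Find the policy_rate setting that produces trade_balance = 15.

policy_rate = 3

Substituting into the credit equation gives credit = -2*policy_rate + 6.
Substituting into the employment equation gives employment = 6*policy_rate - 31.
Substituting into the trade_balance equation gives trade_balance = -6*policy_rate + 33.
Solve -6*policy_rate + 33 = 15: policy_rate = (15 - 33) / -6 = 3.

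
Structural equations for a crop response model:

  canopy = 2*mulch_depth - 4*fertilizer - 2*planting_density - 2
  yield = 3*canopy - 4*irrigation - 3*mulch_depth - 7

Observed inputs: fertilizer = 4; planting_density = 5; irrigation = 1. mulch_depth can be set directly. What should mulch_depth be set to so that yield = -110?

Substituting into the canopy equation gives canopy = 2*mulch_depth - 28.
Substituting into the yield equation gives yield = 3*mulch_depth - 95.
Solve 3*mulch_depth - 95 = -110: mulch_depth = (-110 + 95) / 3 = -5.

mulch_depth = -5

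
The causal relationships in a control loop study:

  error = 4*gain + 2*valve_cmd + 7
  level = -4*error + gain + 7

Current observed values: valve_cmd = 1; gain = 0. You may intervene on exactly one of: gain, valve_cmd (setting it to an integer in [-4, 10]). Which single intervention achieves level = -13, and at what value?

set valve_cmd = -1

Intervening on gain: level = -15*gain - 29. Reaching -13 requires gain = -16/15, not an integer.
Intervening on valve_cmd: with other inputs at their observed values, level = -8*valve_cmd - 21. Solving for -13 gives valve_cmd = -1, within [-4, 10].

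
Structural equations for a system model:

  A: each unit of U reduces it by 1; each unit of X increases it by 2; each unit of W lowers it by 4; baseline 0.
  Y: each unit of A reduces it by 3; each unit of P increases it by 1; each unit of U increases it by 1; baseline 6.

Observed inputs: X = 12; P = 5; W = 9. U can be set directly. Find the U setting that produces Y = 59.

Substituting into the A equation gives A = -U - 12.
Substituting into the Y equation gives Y = 4*U + 47.
Solve 4*U + 47 = 59: U = (59 - 47) / 4 = 3.

U = 3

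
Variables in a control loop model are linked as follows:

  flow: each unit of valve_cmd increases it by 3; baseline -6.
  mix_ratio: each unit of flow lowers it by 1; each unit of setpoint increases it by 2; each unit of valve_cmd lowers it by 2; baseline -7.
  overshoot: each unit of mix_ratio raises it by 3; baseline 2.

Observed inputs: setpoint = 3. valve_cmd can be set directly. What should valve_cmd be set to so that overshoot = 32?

valve_cmd = -1

Substituting into the mix_ratio equation gives mix_ratio = -5*valve_cmd + 5.
Substituting into the overshoot equation gives overshoot = -15*valve_cmd + 17.
Solve -15*valve_cmd + 17 = 32: valve_cmd = (32 - 17) / -15 = -1.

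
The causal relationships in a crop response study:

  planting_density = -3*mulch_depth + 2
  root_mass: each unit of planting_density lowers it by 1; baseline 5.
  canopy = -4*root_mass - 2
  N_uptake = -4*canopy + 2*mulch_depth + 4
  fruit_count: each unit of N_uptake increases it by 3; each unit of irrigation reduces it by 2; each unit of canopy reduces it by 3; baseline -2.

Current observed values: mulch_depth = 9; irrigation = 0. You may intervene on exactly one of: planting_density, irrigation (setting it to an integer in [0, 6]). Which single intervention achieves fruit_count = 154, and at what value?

set planting_density = 4

Intervening on planting_density: with other inputs at their observed values, fruit_count = -60*planting_density + 394. Solving for 154 gives planting_density = 4, within [0, 6].
Intervening on irrigation: fruit_count = -2*irrigation + 1894. Reaching 154 requires irrigation = 870, outside [0, 6].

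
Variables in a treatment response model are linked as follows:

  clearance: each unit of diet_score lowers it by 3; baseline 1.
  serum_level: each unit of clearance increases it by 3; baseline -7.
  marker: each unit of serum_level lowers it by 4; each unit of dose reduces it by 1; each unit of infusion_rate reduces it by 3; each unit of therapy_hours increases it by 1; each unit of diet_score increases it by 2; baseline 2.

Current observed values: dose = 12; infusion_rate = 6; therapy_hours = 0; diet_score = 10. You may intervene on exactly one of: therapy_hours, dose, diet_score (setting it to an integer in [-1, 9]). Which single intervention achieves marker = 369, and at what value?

set therapy_hours = 1

Intervening on therapy_hours: with other inputs at their observed values, marker = therapy_hours + 368. Solving for 369 gives therapy_hours = 1, within [-1, 9].
Intervening on dose: marker = -dose + 380. Reaching 369 requires dose = 11, outside [-1, 9].
Intervening on diet_score: marker = 38*diet_score - 12. Reaching 369 requires diet_score = 381/38, not an integer.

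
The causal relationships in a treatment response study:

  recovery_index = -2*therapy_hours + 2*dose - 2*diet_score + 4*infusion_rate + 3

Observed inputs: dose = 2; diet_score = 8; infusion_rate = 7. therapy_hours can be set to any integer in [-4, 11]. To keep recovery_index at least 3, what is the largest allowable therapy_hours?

therapy_hours = 8

Substituting into the recovery_index equation gives recovery_index = -2*therapy_hours + 19.
Require -2*therapy_hours + 19 ≥ 3, so therapy_hours ≤ 8.
The largest integer in [-4, 11] satisfying this is 8.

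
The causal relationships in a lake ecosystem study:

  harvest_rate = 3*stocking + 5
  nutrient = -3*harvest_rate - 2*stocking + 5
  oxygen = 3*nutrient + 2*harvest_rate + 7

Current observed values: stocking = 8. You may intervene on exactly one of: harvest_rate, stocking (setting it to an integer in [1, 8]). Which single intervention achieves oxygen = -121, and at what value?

set stocking = 4

Intervening on harvest_rate: oxygen = -7*harvest_rate - 26. Reaching -121 requires harvest_rate = 95/7, not an integer.
Intervening on stocking: with other inputs at their observed values, oxygen = -27*stocking - 13. Solving for -121 gives stocking = 4, within [1, 8].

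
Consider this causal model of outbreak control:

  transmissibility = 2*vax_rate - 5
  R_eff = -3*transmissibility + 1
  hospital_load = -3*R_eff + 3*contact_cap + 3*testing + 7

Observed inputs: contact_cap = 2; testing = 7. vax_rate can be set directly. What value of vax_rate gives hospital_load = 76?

vax_rate = 5

Substituting into the R_eff equation gives R_eff = -6*vax_rate + 16.
Substituting into the hospital_load equation gives hospital_load = 18*vax_rate - 14.
Solve 18*vax_rate - 14 = 76: vax_rate = (76 + 14) / 18 = 5.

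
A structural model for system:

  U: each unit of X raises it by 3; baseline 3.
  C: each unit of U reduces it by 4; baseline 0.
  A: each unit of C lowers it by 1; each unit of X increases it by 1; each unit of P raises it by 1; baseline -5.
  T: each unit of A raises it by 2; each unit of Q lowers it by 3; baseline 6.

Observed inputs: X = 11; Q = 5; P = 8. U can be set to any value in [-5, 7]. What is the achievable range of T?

-21 to 75

Intervening on U fixes its value directly, overriding its dependence on X.
Substituting into the A equation gives A = 4*U + 14.
T becomes 8*U + 19.
Linear in U, so extremes are at the endpoints: U = -5 gives T = -21; U = 7 gives T = 75.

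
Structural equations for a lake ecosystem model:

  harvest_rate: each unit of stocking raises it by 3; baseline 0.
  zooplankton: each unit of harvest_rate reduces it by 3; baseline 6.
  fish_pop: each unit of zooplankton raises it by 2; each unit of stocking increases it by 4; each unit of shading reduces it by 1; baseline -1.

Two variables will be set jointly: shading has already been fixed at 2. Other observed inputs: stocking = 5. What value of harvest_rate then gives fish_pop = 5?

With shading held at 2:
Intervening on harvest_rate fixes its value directly, overriding its dependence on stocking.
Substituting into the fish_pop equation gives fish_pop = -6*harvest_rate + 29.
Solve -6*harvest_rate + 29 = 5: harvest_rate = (5 - 29) / -6 = 4.

harvest_rate = 4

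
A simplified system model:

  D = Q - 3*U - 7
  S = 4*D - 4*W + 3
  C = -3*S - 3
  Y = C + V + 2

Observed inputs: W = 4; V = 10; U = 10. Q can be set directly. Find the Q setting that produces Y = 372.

Q = 10

Substituting into the D equation gives D = Q - 37.
S becomes 4*Q - 161.
Substituting into the C equation gives C = -12*Q + 480.
This gives Y = -12*Q + 492.
Solve -12*Q + 492 = 372: Q = (372 - 492) / -12 = 10.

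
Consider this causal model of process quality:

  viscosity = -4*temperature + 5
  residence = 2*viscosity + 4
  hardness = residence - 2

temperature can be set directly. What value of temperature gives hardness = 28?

Substituting into the residence equation gives residence = -8*temperature + 14.
hardness becomes -8*temperature + 12.
Solve -8*temperature + 12 = 28: temperature = (28 - 12) / -8 = -2.

temperature = -2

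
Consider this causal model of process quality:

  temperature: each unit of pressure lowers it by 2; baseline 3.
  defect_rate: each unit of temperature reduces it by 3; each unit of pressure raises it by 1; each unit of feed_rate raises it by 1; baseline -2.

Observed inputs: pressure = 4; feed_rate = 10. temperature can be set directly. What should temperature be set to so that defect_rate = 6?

Intervening on temperature fixes its value directly, overriding its dependence on pressure.
Substituting into the defect_rate equation gives defect_rate = -3*temperature + 12.
Solve -3*temperature + 12 = 6: temperature = (6 - 12) / -3 = 2.

temperature = 2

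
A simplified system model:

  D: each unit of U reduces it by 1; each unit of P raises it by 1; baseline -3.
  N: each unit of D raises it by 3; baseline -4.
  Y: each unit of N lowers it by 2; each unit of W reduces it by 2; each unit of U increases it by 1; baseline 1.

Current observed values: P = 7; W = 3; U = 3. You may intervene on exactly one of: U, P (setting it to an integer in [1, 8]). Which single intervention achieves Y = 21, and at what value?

set U = 6

Intervening on U: with other inputs at their observed values, Y = 7*U - 21. Solving for 21 gives U = 6, within [1, 8].
Intervening on P: Y = -6*P + 42. Reaching 21 requires P = 7/2, not an integer.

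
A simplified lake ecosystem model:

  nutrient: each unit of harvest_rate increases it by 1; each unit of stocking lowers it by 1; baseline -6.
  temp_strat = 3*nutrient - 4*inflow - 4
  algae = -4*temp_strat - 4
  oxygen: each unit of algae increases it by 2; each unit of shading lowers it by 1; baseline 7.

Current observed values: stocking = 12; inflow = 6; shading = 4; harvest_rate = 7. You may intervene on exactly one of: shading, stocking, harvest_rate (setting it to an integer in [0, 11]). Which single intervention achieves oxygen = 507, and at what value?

set harvest_rate = 6

Intervening on shading: oxygen = -shading + 487. Reaching 507 requires shading = -20, outside [0, 11].
Intervening on stocking: oxygen = 24*stocking + 195. Reaching 507 requires stocking = 13, outside [0, 11].
Intervening on harvest_rate: with other inputs at their observed values, oxygen = -24*harvest_rate + 651. Solving for 507 gives harvest_rate = 6, within [0, 11].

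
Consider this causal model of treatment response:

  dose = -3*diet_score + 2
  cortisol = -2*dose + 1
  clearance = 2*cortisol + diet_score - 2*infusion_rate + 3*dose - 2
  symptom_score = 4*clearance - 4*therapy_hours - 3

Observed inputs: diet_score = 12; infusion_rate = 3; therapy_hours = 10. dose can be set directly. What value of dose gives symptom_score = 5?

dose = -6

Intervening on dose fixes its value directly, overriding its dependence on diet_score.
Substituting into the clearance equation gives clearance = -dose + 6.
This gives symptom_score = -4*dose - 19.
Solve -4*dose - 19 = 5: dose = (5 + 19) / -4 = -6.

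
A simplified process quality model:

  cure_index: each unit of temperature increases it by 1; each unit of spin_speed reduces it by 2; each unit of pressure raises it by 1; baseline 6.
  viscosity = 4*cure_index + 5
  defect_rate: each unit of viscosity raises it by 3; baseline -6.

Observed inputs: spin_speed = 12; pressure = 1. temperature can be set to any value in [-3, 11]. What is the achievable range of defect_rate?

Substituting into the cure_index equation gives cure_index = temperature - 17.
So viscosity = 4*temperature - 63.
This gives defect_rate = 12*temperature - 195.
Linear in temperature, so extremes are at the endpoints: temperature = -3 gives defect_rate = -231; temperature = 11 gives defect_rate = -63.

-231 to -63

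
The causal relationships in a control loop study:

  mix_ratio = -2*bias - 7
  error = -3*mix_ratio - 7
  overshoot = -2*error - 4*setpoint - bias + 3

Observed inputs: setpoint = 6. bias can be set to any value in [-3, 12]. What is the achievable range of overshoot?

Substituting into the error equation gives error = 6*bias + 14.
overshoot becomes -13*bias - 49.
Linear in bias, so extremes are at the endpoints: bias = -3 gives overshoot = -10; bias = 12 gives overshoot = -205.

-205 to -10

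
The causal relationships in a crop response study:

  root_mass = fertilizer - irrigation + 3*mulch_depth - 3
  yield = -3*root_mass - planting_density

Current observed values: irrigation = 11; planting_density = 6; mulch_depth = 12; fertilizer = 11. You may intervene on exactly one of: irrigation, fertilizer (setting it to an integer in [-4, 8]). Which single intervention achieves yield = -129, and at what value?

set irrigation = 3

Intervening on irrigation: with other inputs at their observed values, yield = 3*irrigation - 138. Solving for -129 gives irrigation = 3, within [-4, 8].
Intervening on fertilizer: yield = -3*fertilizer - 72. Reaching -129 requires fertilizer = 19, outside [-4, 8].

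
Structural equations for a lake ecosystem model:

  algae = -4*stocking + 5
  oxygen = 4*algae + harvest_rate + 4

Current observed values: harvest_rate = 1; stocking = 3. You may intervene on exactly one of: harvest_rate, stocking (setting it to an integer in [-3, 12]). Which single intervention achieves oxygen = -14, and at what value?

Intervening on harvest_rate: with other inputs at their observed values, oxygen = harvest_rate - 24. Solving for -14 gives harvest_rate = 10, within [-3, 12].
Intervening on stocking: oxygen = -16*stocking + 25. Reaching -14 requires stocking = 39/16, not an integer.

set harvest_rate = 10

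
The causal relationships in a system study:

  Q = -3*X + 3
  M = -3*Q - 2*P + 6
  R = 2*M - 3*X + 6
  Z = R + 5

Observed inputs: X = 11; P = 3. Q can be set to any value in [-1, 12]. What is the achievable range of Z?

Intervening on Q fixes its value directly, overriding its dependence on X.
Substituting into the M equation gives M = -3*Q.
R becomes -6*Q - 27.
Substituting into the Z equation gives Z = -6*Q - 22.
Linear in Q, so extremes are at the endpoints: Q = -1 gives Z = -16; Q = 12 gives Z = -94.

-94 to -16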